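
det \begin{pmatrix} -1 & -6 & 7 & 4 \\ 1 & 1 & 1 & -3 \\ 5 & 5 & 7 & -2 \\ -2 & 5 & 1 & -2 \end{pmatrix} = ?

The determinant is -989.

Expand along row 1:
  + (-1) · M_11   where M_11 = det([1 1 -3; 5 7 -2; 5 1 -2]) = 78
  − (-6) · M_12   where M_12 = det([1 1 -3; 5 7 -2; -2 1 -2]) = -55
  + (7) · M_13   where M_13 = det([1 1 -3; 5 5 -2; -2 5 -2]) = -91
  − (4) · M_14   where M_14 = det([1 1 1; 5 5 7; -2 5 1]) = -14
det = (+1)·(-1)·(78) + (-1)·(-6)·(-55) + (+1)·(7)·(-91) + (-1)·(4)·(-14) = -989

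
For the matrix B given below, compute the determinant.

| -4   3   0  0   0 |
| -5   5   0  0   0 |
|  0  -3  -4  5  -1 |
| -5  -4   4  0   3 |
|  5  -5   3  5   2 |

The determinant is -225.

B is block lower-triangular with a 2×2 block and a 3×3 block on the diagonal, so its determinant equals the product of the determinants of the diagonal blocks.
det of the 2×2 block = -5
det of the 3×3 block = 45
det = (-5)·(45) = -225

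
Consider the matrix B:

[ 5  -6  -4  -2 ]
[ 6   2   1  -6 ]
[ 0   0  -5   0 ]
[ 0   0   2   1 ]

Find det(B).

|B| = -230

B is block upper-triangular with a 2×2 block and a 2×2 block on the diagonal, so its determinant equals the product of the determinants of the diagonal blocks.
det of the 2×2 block = 46
det of the 2×2 block = -5
det = (46)·(-5) = -230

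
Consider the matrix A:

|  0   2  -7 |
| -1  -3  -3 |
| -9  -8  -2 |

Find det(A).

The determinant is 183.

Expand along column 1:
  − (-1) · |2 -7; -8 -2| = −(-1)·(-4 − 56) = -60
  + (-9) · |2 -7; -3 -3| = (-9)·(-6 − 21) = 243
Sum: (-60) + (243) = 183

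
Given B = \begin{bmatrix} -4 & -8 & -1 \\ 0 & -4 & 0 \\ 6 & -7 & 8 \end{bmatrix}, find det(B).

|B| = 104

Expand along row 2:
  + (-4) · |-4 -1; 6 8| = (-4)·(-32 − (-6)) = 104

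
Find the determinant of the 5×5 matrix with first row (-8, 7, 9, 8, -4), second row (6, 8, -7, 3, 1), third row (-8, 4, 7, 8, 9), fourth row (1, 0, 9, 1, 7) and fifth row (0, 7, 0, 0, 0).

73703

Expand along row 5 (it has 4 zeros):
  − (7) · M_52   where M_52 = det([-8 9 8 -4; 6 -7 3 1; -8 7 8 9; 1 9 1 7]) = -10529
det = (-1)·(7)·(-10529) = 73703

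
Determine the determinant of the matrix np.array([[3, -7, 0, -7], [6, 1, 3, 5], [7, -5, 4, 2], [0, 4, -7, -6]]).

533

Expand along row 1 (it has 1 zero):
  + (3) · M_11   where M_11 = det([1 3 5; -5 4 2; 4 -7 -6]) = 19
  − (-7) · M_12   where M_12 = det([6 3 5; 7 4 2; 0 -7 -6]) = -179
  − (-7) · M_14   where M_14 = det([6 1 3; 7 -5 4; 0 4 -7]) = 247
det = (+1)·(3)·(19) + (-1)·(-7)·(-179) + (-1)·(-7)·(247) = 533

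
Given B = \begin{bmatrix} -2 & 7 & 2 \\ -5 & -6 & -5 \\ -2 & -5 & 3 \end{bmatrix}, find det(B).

Expand along row 1:
  + (-2) · |-6 -5; -5 3| = (-2)·(-18 − 25) = 86
  − 7 · |-5 -5; -2 3| = −7·(-15 − 10) = 175
  + 2 · |-5 -6; -2 -5| = 2·(25 − 12) = 26
Sum: (86) + (175) + (26) = 287

|B| = 287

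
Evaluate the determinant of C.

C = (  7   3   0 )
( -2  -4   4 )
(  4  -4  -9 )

|C| = 358

Expand along column 3:
  − 4 · |7 3; 4 -4| = −4·(-28 − 12) = 160
  + (-9) · |7 3; -2 -4| = (-9)·(-28 − (-6)) = 198
Sum: (160) + (198) = 358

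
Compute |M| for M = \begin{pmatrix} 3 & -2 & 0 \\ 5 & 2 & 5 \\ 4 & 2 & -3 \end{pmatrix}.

Expand along row 1:
  + 3 · |2 5; 2 -3| = 3·(-6 − 10) = -48
  − (-2) · |5 5; 4 -3| = −(-2)·(-15 − 20) = -70
Sum: (-48) + (-70) = -118

det(M) = -118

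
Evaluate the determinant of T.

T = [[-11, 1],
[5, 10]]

-115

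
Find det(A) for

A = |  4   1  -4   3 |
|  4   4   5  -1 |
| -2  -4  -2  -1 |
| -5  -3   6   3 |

Expand along row 1:
  + (4) · M_11   where M_11 = det([4 5 -1; -4 -2 -1; -3 6 3]) = 105
  − (1) · M_12   where M_12 = det([4 5 -1; -2 -2 -1; -5 6 3]) = 77
  + (-4) · M_13   where M_13 = det([4 4 -1; -2 -4 -1; -5 -3 3]) = -2
  − (3) · M_14   where M_14 = det([4 4 5; -2 -4 -2; -5 -3 6]) = -102
det = (+1)·(4)·(105) + (-1)·(1)·(77) + (+1)·(-4)·(-2) + (-1)·(3)·(-102) = 657

The determinant is 657.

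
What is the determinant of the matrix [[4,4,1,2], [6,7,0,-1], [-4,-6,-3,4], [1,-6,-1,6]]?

356

Expand along row 2 (it has 1 zero):
  − (6) · M_21   where M_21 = det([4 1 2; -6 -3 4; -6 -1 6]) = -68
  + (7) · M_22   where M_22 = det([4 1 2; -4 -3 4; 1 -1 6]) = -14
  + (-1) · M_24   where M_24 = det([4 4 1; -4 -6 -3; 1 -6 -1]) = -46
det = (-1)·(6)·(-68) + (+1)·(7)·(-14) + (+1)·(-1)·(-46) = 356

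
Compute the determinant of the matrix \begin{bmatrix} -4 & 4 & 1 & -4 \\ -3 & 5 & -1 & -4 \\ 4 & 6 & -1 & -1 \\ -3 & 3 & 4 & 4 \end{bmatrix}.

Expand along row 1:
  + (-4) · M_11   where M_11 = det([5 -1 -4; 6 -1 -1; 3 4 4]) = -81
  − (4) · M_12   where M_12 = det([-3 -1 -4; 4 -1 -1; -3 4 4]) = -39
  + (1) · M_13   where M_13 = det([-3 5 -4; 4 6 -1; -3 3 4]) = -266
  − (-4) · M_14   where M_14 = det([-3 5 -1; 4 6 -1; -3 3 4]) = -176
det = (+1)·(-4)·(-81) + (-1)·(4)·(-39) + (+1)·(1)·(-266) + (-1)·(-4)·(-176) = -490

The determinant is -490.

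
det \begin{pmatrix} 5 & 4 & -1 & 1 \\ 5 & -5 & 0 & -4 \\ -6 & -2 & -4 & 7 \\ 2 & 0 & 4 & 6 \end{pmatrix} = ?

Expand along row 2 (it has 1 zero):
  − (5) · M_21   where M_21 = det([4 -1 1; -2 -4 7; 0 4 6]) = -228
  + (-5) · M_22   where M_22 = det([5 -1 1; -6 -4 7; 2 4 6]) = -326
  + (-4) · M_24   where M_24 = det([5 4 -1; -6 -2 -4; 2 0 4]) = 20
det = (-1)·(5)·(-228) + (+1)·(-5)·(-326) + (+1)·(-4)·(20) = 2690

2690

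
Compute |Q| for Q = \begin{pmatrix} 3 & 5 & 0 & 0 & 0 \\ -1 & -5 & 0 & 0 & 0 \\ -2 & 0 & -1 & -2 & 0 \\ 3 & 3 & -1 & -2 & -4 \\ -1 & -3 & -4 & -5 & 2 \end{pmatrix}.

|Q| = 120

Q is block lower-triangular with a 2×2 block and a 3×3 block on the diagonal, so its determinant equals the product of the determinants of the diagonal blocks.
det of the 2×2 block = -10
det of the 3×3 block = -12
det = (-10)·(-12) = 120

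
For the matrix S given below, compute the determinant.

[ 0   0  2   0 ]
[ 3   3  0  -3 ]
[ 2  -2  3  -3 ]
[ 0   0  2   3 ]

det(S) = -72

Expand along row 1 (it has 3 zeros):
  + (2) · M_13   where M_13 = det([3 3 -3; 2 -2 -3; 0 0 3]) = -36
det = (+1)·(2)·(-36) = -72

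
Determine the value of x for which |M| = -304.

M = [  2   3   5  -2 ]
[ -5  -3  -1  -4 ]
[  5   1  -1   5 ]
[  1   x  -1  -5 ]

Expanding along the column containing x, det(M) is linear in x: det(M) = (-13)·x + (-187).
Set (-13)·x + (-187) = -304  ⇒  (-13)·x = -117  ⇒  x = 9.

9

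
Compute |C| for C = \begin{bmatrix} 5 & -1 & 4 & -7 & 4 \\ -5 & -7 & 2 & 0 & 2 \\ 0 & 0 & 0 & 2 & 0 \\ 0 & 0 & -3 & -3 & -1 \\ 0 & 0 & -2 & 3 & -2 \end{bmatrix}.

320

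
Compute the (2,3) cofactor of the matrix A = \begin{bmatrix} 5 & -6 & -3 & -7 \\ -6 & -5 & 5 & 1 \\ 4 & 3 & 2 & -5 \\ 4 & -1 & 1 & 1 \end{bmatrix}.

Delete row 2 and column 3; the remaining 3×3 submatrix is [5 -6 -7; 4 3 -5; 4 -1 1].
Its determinant is 246.
The cofactor carries sign (−1)^(2+3) = −1, so C_{2,3} = −(246) = -246.

The cofactor is -246.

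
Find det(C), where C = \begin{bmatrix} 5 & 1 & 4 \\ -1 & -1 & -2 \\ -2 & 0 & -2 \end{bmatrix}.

Expand along row 3:
  + (-2) · |1 4; -1 -2| = (-2)·(-2 − (-4)) = -4
  + (-2) · |5 1; -1 -1| = (-2)·(-5 − (-1)) = 8
Sum: (-4) + (8) = 4

4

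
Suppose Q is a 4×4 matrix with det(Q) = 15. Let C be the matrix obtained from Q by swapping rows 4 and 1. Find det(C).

Swapping two rows multiplies the determinant by −1.
det(C) = (-1)·(15) = -15

|C| = -15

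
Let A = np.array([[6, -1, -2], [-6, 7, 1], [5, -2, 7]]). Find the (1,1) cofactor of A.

The cofactor is 51.

Delete row 1 and column 1; the remaining 2×2 submatrix is [7 1; -2 7].
Its determinant is 7·7 − 1·(-2) = 51.
The cofactor carries sign (−1)^(1+1) = +1, so C_{1,1} = +(51) = 51.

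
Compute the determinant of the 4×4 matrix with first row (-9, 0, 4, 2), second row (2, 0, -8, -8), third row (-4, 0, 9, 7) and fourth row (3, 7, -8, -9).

The determinant is -700.

Expand along column 2 (it has 3 zeros):
  + (7) · M_42   where M_42 = det([-9 4 2; 2 -8 -8; -4 9 7]) = -100
det = (+1)·(7)·(-100) = -700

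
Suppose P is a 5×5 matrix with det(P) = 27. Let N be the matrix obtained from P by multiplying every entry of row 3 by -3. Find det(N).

Scaling one row by -3 multiplies the determinant by -3.
det(N) = (-3)·(27) = -81

det(N) = -81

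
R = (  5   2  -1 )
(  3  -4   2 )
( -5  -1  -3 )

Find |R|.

91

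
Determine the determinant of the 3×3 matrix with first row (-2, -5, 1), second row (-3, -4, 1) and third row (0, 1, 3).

-22

Expand along row 3:
  − 1 · |-2 1; -3 1| = −1·(-2 − (-3)) = -1
  + 3 · |-2 -5; -3 -4| = 3·(8 − 15) = -21
Sum: (-1) + (-21) = -22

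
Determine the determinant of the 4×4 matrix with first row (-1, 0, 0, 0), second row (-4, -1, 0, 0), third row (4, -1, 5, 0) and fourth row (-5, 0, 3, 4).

The matrix is lower triangular, so the determinant is the product of the diagonal entries:
det = (-1) · (-1) · (5) · (4) = 20

20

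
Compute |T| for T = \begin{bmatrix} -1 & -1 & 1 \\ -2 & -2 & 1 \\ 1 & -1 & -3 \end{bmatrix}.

Expand along column 1:
  + (-1) · |-2 1; -1 -3| = (-1)·(6 − (-1)) = -7
  − (-2) · |-1 1; -1 -3| = −(-2)·(3 − (-1)) = 8
  + 1 · |-1 1; -2 1| = 1·(-1 − (-2)) = 1
Sum: (-7) + (8) + (1) = 2

2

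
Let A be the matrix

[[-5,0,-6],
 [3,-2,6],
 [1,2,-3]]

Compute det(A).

Expand along row 1:
  + (-5) · |-2 6; 2 -3| = (-5)·(6 − 12) = 30
  + (-6) · |3 -2; 1 2| = (-6)·(6 − (-2)) = -48
Sum: (30) + (-48) = -18

-18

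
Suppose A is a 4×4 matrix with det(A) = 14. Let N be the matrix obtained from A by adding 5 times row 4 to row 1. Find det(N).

det(N) = 14

Adding a multiple of one row to another leaves the determinant unchanged.
det(N) = (1)·(14) = 14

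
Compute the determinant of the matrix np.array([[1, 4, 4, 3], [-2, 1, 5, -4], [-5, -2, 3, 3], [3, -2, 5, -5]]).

-1372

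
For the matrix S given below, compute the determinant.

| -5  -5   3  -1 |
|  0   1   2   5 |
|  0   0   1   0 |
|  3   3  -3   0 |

det(S) = 3

Expand along row 3 (it has 3 zeros):
  + (1) · M_33   where M_33 = det([-5 -5 -1; 0 1 5; 3 3 0]) = 3
det = (+1)·(1)·(3) = 3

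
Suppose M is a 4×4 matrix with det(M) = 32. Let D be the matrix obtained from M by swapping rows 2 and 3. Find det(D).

det(D) = -32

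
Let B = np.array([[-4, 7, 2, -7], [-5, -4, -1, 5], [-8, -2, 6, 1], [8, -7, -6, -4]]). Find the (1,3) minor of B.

381

Delete row 1 and column 3; the remaining 3×3 submatrix is [-5 -4 5; -8 -2 1; 8 -7 -4].
Its determinant is 381.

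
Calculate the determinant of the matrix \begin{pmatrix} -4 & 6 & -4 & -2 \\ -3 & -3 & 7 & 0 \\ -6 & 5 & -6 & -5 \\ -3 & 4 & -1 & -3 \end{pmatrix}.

368

Expand along row 2 (it has 1 zero):
  − (-3) · M_21   where M_21 = det([6 -4 -2; 5 -6 -5; 4 -1 -3]) = 60
  + (-3) · M_22   where M_22 = det([-4 -4 -2; -6 -6 -5; -3 -1 -3]) = -16
  − (7) · M_23   where M_23 = det([-4 6 -2; -6 5 -5; -3 4 -3]) = -20
det = (-1)·(-3)·(60) + (+1)·(-3)·(-16) + (-1)·(7)·(-20) = 368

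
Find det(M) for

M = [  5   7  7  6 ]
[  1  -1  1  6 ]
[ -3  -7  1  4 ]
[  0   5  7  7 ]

|M| = -1008

Expand along row 4 (it has 1 zero):
  + (5) · M_42   where M_42 = det([5 7 6; 1 1 6; -3 1 4]) = -140
  − (7) · M_43   where M_43 = det([5 7 6; 1 -1 6; -3 -7 4]) = -24
  + (7) · M_44   where M_44 = det([5 7 7; 1 -1 1; -3 -7 1]) = -68
det = (+1)·(5)·(-140) + (-1)·(7)·(-24) + (+1)·(7)·(-68) = -1008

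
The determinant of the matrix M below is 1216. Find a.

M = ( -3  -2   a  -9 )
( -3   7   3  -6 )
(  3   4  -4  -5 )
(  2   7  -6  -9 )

5

Expanding along the row containing a, det(M) is linear in a: det(M) = (44)·a + (996).
Set (44)·a + (996) = 1216  ⇒  (44)·a = 220  ⇒  a = 5.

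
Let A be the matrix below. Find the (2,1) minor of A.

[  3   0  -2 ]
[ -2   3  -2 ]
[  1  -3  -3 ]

Delete row 2 and column 1; the remaining 2×2 submatrix is [0 -2; -3 -3].
Its determinant is 0·(-3) − (-2)·(-3) = -6.

The minor is -6.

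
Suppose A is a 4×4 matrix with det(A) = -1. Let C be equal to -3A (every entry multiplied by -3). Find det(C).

-81

For a 4×4 matrix, det(-3A) = (-3)^4·det(A) = 81·det(A).
det(C) = (81)·(-1) = -81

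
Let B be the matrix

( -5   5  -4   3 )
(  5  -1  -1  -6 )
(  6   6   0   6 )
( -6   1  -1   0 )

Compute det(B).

588

Expand along row 3 (it has 1 zero):
  + (6) · M_31   where M_31 = det([5 -4 3; -1 -1 -6; 1 -1 0]) = 0
  − (6) · M_32   where M_32 = det([-5 -4 3; 5 -1 -6; -6 -1 0]) = -147
  − (6) · M_34   where M_34 = det([-5 5 -4; 5 -1 -1; -6 1 -1]) = 49
det = (+1)·(6)·(0) + (-1)·(6)·(-147) + (-1)·(6)·(49) = 588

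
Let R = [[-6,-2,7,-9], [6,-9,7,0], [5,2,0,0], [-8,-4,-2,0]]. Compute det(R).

|R| = -1278

Expand along column 4 (it has 3 zeros):
  − (-9) · M_14   where M_14 = det([6 -9 7; 5 2 0; -8 -4 -2]) = -142
det = (-1)·(-9)·(-142) = -1278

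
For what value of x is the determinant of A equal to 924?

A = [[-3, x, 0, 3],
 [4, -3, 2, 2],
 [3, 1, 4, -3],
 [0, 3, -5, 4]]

Expanding along the column containing x, det(A) is linear in x: det(A) = (50)·x + (474).
Set (50)·x + (474) = 924  ⇒  (50)·x = 450  ⇒  x = 9.

9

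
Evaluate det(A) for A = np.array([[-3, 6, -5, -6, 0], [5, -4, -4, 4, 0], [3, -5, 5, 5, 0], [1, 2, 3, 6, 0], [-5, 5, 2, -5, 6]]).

Expand along column 5 (it has 4 zeros):
  + (6) · M_55   where M_55 = det([-3 6 -5 -6; 5 -4 -4 4; 3 -5 5 5; 1 2 3 6]) = -296
det = (+1)·(6)·(-296) = -1776

det(A) = -1776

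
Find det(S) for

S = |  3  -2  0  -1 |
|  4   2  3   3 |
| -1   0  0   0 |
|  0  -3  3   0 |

Expand along row 3 (it has 3 zeros):
  + (-1) · M_31   where M_31 = det([-2 0 -1; 2 3 3; -3 3 0]) = 3
det = (+1)·(-1)·(3) = -3

The determinant is -3.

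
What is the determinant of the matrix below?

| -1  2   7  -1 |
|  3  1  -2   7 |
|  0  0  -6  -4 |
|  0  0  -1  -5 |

The matrix is block upper-triangular with a 2×2 block and a 2×2 block on the diagonal, so its determinant equals the product of the determinants of the diagonal blocks.
det of the 2×2 block = -7
det of the 2×2 block = 26
det = (-7)·(26) = -182

The determinant is -182.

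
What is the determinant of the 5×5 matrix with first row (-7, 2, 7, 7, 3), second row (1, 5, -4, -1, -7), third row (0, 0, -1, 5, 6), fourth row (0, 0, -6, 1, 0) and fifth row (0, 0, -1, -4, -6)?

The matrix is block upper-triangular with a 2×2 block and a 3×3 block on the diagonal, so its determinant equals the product of the determinants of the diagonal blocks.
det of the 2×2 block = -37
det of the 3×3 block = -24
det = (-37)·(-24) = 888

888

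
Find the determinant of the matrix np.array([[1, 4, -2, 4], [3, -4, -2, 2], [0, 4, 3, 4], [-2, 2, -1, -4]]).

The determinant is 84.

Expand along row 3 (it has 1 zero):
  − (4) · M_32   where M_32 = det([1 -2 4; 3 -2 2; -2 -1 -4]) = -34
  + (3) · M_33   where M_33 = det([1 4 4; 3 -4 2; -2 2 -4]) = 36
  − (4) · M_34   where M_34 = det([1 4 -2; 3 -4 -2; -2 2 -1]) = 40
det = (-1)·(4)·(-34) + (+1)·(3)·(36) + (-1)·(4)·(40) = 84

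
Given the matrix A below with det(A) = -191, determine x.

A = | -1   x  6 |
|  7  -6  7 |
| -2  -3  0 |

Expanding along the row containing x, det(A) is linear in x: det(A) = (-14)·x + (-219).
Set (-14)·x + (-219) = -191  ⇒  (-14)·x = 28  ⇒  x = -2.

x = -2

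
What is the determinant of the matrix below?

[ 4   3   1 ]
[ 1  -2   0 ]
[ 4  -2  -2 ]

Expand along row 2:
  − 1 · |3 1; -2 -2| = −1·(-6 − (-2)) = 4
  + (-2) · |4 1; 4 -2| = (-2)·(-8 − 4) = 24
Sum: (4) + (24) = 28

The determinant is 28.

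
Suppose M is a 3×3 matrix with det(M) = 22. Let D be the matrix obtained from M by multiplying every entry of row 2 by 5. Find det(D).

110

Scaling one row by 5 multiplies the determinant by 5.
det(D) = (5)·(22) = 110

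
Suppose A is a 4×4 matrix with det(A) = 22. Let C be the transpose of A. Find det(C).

|C| = 22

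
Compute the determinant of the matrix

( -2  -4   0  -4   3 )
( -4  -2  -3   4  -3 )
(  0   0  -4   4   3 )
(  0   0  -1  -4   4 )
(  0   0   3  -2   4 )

The matrix is block upper-triangular with a 2×2 block and a 3×3 block on the diagonal, so its determinant equals the product of the determinants of the diagonal blocks.
det of the 2×2 block = -12
det of the 3×3 block = 138
det = (-12)·(138) = -1656

The determinant is -1656.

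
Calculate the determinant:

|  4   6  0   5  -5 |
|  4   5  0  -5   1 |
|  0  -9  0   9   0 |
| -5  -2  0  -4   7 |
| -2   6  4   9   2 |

-7884

Expand along column 3 (it has 4 zeros):
  + (4) · M_53   where M_53 = det([4 6 5 -5; 4 5 -5 1; 0 -9 9 0; -5 -2 -4 7]) = -1971
det = (+1)·(4)·(-1971) = -7884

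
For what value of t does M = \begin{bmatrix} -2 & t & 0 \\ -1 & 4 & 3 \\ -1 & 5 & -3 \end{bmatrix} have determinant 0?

t = 9

Expanding along the row containing t, det(M) is linear in t: det(M) = (-6)·t + (54).
Set (-6)·t + (54) = 0  ⇒  (-6)·t = -54  ⇒  t = 9.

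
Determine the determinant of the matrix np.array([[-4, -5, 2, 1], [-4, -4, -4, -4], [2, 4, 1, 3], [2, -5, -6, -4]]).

Expand along row 1:
  + (-4) · M_11   where M_11 = det([-4 -4 -4; 4 1 3; -5 -6 -4]) = 16
  − (-5) · M_12   where M_12 = det([-4 -4 -4; 2 1 3; 2 -6 -4]) = -56
  + (2) · M_13   where M_13 = det([-4 -4 -4; 2 4 3; 2 -5 -4]) = 20
  − (1) · M_14   where M_14 = det([-4 -4 -4; 2 4 1; 2 -5 -6]) = 92
det = (+1)·(-4)·(16) + (-1)·(-5)·(-56) + (+1)·(2)·(20) + (-1)·(1)·(92) = -396

The determinant is -396.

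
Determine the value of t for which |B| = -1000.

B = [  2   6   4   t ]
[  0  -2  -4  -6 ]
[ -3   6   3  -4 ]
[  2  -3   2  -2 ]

Expanding along the column containing t, det(B) is linear in t: det(B) = (12)·t + (-1036).
Set (12)·t + (-1036) = -1000  ⇒  (12)·t = 36  ⇒  t = 3.

3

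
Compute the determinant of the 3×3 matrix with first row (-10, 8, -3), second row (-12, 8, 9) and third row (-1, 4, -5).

Expand along row 1:
  + (-10) · |8 9; 4 -5| = (-10)·(-40 − 36) = 760
  − 8 · |-12 9; -1 -5| = −8·(60 − (-9)) = -552
  + (-3) · |-12 8; -1 4| = (-3)·(-48 − (-8)) = 120
Sum: (760) + (-552) + (120) = 328

The determinant is 328.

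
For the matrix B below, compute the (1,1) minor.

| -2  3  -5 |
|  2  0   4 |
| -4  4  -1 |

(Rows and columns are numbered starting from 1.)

The minor is -16.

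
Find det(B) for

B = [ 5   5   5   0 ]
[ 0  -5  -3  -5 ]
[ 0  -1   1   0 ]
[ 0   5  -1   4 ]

|B| = -60

Expand along column 1 (it has 3 zeros):
  + (5) · M_11   where M_11 = det([-5 -3 -5; -1 1 0; 5 -1 4]) = -12
det = (+1)·(5)·(-12) = -60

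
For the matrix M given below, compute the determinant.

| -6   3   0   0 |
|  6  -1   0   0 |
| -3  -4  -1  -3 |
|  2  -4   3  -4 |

M is block lower-triangular with a 2×2 block and a 2×2 block on the diagonal, so its determinant equals the product of the determinants of the diagonal blocks.
det of the 2×2 block = -12
det of the 2×2 block = 13
det = (-12)·(13) = -156

-156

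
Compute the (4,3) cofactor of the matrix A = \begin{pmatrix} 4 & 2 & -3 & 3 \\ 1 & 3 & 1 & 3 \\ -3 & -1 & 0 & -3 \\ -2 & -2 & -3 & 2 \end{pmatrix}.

Delete row 4 and column 3; the remaining 3×3 submatrix is [4 2 3; 1 3 3; -3 -1 -3].
Its determinant is -12.
The cofactor carries sign (−1)^(4+3) = −1, so C_{4,3} = −(-12) = 12.

The cofactor is 12.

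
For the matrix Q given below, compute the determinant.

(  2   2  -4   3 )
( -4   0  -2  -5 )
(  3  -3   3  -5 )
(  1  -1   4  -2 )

|Q| = 208

Expand along row 2 (it has 1 zero):
  − (-4) · M_21   where M_21 = det([2 -4 3; -3 3 -5; -1 4 -2]) = 5
  − (-2) · M_23   where M_23 = det([2 2 3; 3 -3 -5; 1 -1 -2]) = 4
  + (-5) · M_24   where M_24 = det([2 2 -4; 3 -3 3; 1 -1 4]) = -36
det = (-1)·(-4)·(5) + (-1)·(-2)·(4) + (+1)·(-5)·(-36) = 208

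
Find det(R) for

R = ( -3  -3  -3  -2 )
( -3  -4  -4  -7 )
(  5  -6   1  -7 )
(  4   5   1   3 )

Expand along row 1:
  + (-3) · M_11   where M_11 = det([-4 -4 -7; -6 1 -7; 5 1 3]) = 105
  − (-3) · M_12   where M_12 = det([-3 -4 -7; 5 1 -7; 4 1 3]) = 135
  + (-3) · M_13   where M_13 = det([-3 -4 -7; 5 -6 -7; 4 5 3]) = -222
  − (-2) · M_14   where M_14 = det([-3 -4 -4; 5 -6 1; 4 5 1]) = -159
det = (+1)·(-3)·(105) + (-1)·(-3)·(135) + (+1)·(-3)·(-222) + (-1)·(-2)·(-159) = 438

438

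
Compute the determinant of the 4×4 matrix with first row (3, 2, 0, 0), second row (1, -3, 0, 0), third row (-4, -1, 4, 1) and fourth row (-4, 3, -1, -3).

The determinant is 121.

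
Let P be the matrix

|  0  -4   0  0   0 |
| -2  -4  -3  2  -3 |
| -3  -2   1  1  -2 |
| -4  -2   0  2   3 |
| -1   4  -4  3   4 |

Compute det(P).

det(P) = 248

Expand along row 1 (it has 4 zeros):
  − (-4) · M_12   where M_12 = det([-2 -3 2 -3; -3 1 1 -2; -4 0 2 3; -1 -4 3 4]) = 62
det = (-1)·(-4)·(62) = 248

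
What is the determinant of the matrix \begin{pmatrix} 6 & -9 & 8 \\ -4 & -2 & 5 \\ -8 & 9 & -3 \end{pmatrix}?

Expand along row 1:
  + 6 · |-2 5; 9 -3| = 6·(6 − 45) = -234
  − (-9) · |-4 5; -8 -3| = −(-9)·(12 − (-40)) = 468
  + 8 · |-4 -2; -8 9| = 8·(-36 − 16) = -416
Sum: (-234) + (468) + (-416) = -182

The determinant is -182.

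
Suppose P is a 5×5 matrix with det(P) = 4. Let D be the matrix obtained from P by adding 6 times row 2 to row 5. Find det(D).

Adding a multiple of one row to another leaves the determinant unchanged.
det(D) = (1)·(4) = 4

4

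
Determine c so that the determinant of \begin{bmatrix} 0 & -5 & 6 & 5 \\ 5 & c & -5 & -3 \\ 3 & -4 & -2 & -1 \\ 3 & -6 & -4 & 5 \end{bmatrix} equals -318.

Expanding along the column containing c, det(M) is linear in c: det(M) = (-138)·c + (-732).
Set (-138)·c + (-732) = -318  ⇒  (-138)·c = 414  ⇒  c = -3.

-3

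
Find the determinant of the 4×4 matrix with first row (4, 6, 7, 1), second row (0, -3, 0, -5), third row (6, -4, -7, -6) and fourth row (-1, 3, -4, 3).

Expand along row 2 (it has 2 zeros):
  + (-3) · M_22   where M_22 = det([4 7 1; 6 -7 -6; -1 -4 3]) = -295
  + (-5) · M_24   where M_24 = det([4 6 7; 6 -4 -7; -1 3 -4]) = 432
det = (+1)·(-3)·(-295) + (+1)·(-5)·(432) = -1275

The determinant is -1275.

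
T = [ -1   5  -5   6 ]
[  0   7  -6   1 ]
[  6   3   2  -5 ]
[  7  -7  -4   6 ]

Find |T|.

Expand along row 2 (it has 1 zero):
  + (7) · M_22   where M_22 = det([-1 -5 6; 6 2 -5; 7 -4 6]) = 135
  − (-6) · M_23   where M_23 = det([-1 5 6; 6 3 -5; 7 -7 6]) = -716
  + (1) · M_24   where M_24 = det([-1 5 -5; 6 3 2; 7 -7 -4]) = 503
det = (+1)·(7)·(135) + (-1)·(-6)·(-716) + (+1)·(1)·(503) = -2848

|T| = -2848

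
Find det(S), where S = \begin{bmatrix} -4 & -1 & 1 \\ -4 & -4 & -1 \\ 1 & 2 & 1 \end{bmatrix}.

1

Expand along row 1:
  + (-4) · |-4 -1; 2 1| = (-4)·(-4 − (-2)) = 8
  − (-1) · |-4 -1; 1 1| = −(-1)·(-4 − (-1)) = -3
  + 1 · |-4 -4; 1 2| = 1·(-8 − (-4)) = -4
Sum: (8) + (-3) + (-4) = 1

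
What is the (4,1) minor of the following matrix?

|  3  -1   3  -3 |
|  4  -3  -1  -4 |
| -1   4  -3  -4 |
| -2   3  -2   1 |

The minor is -115.

Delete row 4 and column 1; the remaining 3×3 submatrix is [-1 3 -3; -3 -1 -4; 4 -3 -4].
Its determinant is -115.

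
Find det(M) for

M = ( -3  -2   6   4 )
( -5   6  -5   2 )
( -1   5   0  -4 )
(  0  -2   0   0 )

det(M) = 424

Expand along row 4 (it has 3 zeros):
  + (-2) · M_42   where M_42 = det([-3 6 4; -5 -5 2; -1 0 -4]) = -212
det = (+1)·(-2)·(-212) = 424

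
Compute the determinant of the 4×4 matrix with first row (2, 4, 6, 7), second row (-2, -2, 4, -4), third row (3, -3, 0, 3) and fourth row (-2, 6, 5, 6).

Expand along row 3 (it has 1 zero):
  + (3) · M_31   where M_31 = det([4 6 7; -2 4 -4; 6 5 6]) = -134
  − (-3) · M_32   where M_32 = det([2 6 7; -2 4 -4; -2 5 6]) = 194
  − (3) · M_34   where M_34 = det([2 4 6; -2 -2 4; -2 6 5]) = -156
det = (+1)·(3)·(-134) + (-1)·(-3)·(194) + (-1)·(3)·(-156) = 648

The determinant is 648.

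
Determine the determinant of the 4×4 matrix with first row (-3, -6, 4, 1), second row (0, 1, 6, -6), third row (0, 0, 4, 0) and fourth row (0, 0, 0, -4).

48

The matrix is upper triangular, so the determinant is the product of the diagonal entries:
det = (-3) · (1) · (4) · (-4) = 48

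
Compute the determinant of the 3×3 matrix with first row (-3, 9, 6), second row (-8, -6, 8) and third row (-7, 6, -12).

The determinant is -1980.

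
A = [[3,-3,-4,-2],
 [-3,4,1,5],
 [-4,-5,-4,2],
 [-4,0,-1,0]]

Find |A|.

det(A) = 431

Expand along row 4 (it has 2 zeros):
  − (-4) · M_41   where M_41 = det([-3 -4 -2; 4 1 5; -5 -4 2]) = 88
  − (-1) · M_43   where M_43 = det([3 -3 -2; -3 4 5; -4 -5 2]) = 79
det = (-1)·(-4)·(88) + (-1)·(-1)·(79) = 431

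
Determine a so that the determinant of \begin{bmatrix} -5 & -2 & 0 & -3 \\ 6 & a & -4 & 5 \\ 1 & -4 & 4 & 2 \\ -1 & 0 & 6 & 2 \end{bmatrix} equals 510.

a = -5

Expanding along the row containing a, det(B) is linear in a: det(B) = (-10)·a + (460).
Set (-10)·a + (460) = 510  ⇒  (-10)·a = 50  ⇒  a = -5.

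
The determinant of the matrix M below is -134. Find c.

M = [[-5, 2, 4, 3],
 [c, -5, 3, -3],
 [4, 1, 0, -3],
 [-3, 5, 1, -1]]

Expanding along the column containing c, det(M) is linear in c: det(M) = (47)·c + (-557).
Set (47)·c + (-557) = -134  ⇒  (47)·c = 423  ⇒  c = 9.

9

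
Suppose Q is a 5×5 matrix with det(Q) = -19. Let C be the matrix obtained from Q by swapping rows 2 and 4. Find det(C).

Swapping two rows multiplies the determinant by −1.
det(C) = (-1)·(-19) = 19

The determinant is 19.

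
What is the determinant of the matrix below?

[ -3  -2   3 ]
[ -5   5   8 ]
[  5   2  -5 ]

Expand along row 1:
  + (-3) · |5 8; 2 -5| = (-3)·(-25 − 16) = 123
  − (-2) · |-5 8; 5 -5| = −(-2)·(25 − 40) = -30
  + 3 · |-5 5; 5 2| = 3·(-10 − 25) = -105
Sum: (123) + (-30) + (-105) = -12

The determinant is -12.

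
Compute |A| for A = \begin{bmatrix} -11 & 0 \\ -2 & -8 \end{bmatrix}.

det(A) = (-11)·(-8) − 0·(-2) = 88 − 0 = 88

88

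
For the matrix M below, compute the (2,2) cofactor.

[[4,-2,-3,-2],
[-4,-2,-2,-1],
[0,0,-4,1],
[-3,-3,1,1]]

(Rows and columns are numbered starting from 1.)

Delete row 2 and column 2; the remaining 3×3 submatrix is [4 -3 -2; 0 -4 1; -3 1 1].
Its determinant is 13.
The cofactor carries sign (−1)^(2+2) = +1, so C_{2,2} = +(13) = 13.

13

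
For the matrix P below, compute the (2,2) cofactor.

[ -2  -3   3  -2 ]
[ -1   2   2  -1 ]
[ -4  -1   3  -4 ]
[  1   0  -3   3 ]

12

Delete row 2 and column 2; the remaining 3×3 submatrix is [-2 3 -2; -4 3 -4; 1 -3 3].
Its determinant is 12.
The cofactor carries sign (−1)^(2+2) = +1, so C_{2,2} = +(12) = 12.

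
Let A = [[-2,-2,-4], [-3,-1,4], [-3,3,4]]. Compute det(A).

|A| = 80

Expand along column 1:
  + (-2) · |-1 4; 3 4| = (-2)·(-4 − 12) = 32
  − (-3) · |-2 -4; 3 4| = −(-3)·(-8 − (-12)) = 12
  + (-3) · |-2 -4; -1 4| = (-3)·(-8 − 4) = 36
Sum: (32) + (12) + (36) = 80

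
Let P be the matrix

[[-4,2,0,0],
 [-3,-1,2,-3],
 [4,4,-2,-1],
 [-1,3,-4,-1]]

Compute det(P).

The determinant is -276.

Expand along row 1 (it has 2 zeros):
  + (-4) · M_11   where M_11 = det([-1 2 -3; 4 -2 -1; 3 -4 -1]) = 34
  − (2) · M_12   where M_12 = det([-3 2 -3; 4 -2 -1; -1 -4 -1]) = 70
det = (+1)·(-4)·(34) + (-1)·(2)·(70) = -276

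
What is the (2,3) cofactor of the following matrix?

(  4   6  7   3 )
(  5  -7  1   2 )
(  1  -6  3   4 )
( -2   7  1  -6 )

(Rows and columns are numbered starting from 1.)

Delete row 2 and column 3; the remaining 3×3 submatrix is [4 6 3; 1 -6 4; -2 7 -6].
Its determinant is 5.
The cofactor carries sign (−1)^(2+3) = −1, so C_{2,3} = −(5) = -5.

The cofactor is -5.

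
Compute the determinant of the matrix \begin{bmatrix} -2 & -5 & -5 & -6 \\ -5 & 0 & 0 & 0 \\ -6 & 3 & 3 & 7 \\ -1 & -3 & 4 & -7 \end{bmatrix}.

Expand along row 2 (it has 3 zeros):
  − (-5) · M_21   where M_21 = det([-5 -5 -6; 3 3 7; -3 4 -7]) = 119
det = (-1)·(-5)·(119) = 595

The determinant is 595.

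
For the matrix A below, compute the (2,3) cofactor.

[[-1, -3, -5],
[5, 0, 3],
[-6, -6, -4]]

12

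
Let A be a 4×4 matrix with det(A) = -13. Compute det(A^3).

-2197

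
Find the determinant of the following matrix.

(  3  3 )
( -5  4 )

det = 3·4 − 3·(-5) = 12 − (-15) = 27

27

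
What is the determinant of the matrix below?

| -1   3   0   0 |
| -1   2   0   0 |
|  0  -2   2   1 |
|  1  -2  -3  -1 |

The matrix is block lower-triangular with a 2×2 block and a 2×2 block on the diagonal, so its determinant equals the product of the determinants of the diagonal blocks.
det of the 2×2 block = 1
det of the 2×2 block = 1
det = (1)·(1) = 1

1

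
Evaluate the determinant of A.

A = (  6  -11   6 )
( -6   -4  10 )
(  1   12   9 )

Expand along column 1:
  + 6 · |-4 10; 12 9| = 6·(-36 − 120) = -936
  − (-6) · |-11 6; 12 9| = −(-6)·(-99 − 72) = -1026
  + 1 · |-11 6; -4 10| = 1·(-110 − (-24)) = -86
Sum: (-936) + (-1026) + (-86) = -2048

-2048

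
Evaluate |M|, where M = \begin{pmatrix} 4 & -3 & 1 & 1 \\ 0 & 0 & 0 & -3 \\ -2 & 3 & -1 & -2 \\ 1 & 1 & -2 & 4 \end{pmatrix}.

det(M) = 30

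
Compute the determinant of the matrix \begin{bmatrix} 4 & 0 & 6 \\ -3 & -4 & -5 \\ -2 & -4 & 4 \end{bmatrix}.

The determinant is -120.

Expand along row 1:
  + 4 · |-4 -5; -4 4| = 4·(-16 − 20) = -144
  + 6 · |-3 -4; -2 -4| = 6·(12 − 8) = 24
Sum: (-144) + (24) = -120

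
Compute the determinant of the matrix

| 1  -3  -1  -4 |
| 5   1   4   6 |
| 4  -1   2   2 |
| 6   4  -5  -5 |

73

Expand along row 1:
  + (1) · M_11   where M_11 = det([1 4 6; -1 2 2; 4 -5 -5]) = -6
  − (-3) · M_12   where M_12 = det([5 4 6; 4 2 2; 6 -5 -5]) = -64
  + (-1) · M_13   where M_13 = det([5 1 6; 4 -1 2; 6 4 -5]) = 149
  − (-4) · M_14   where M_14 = det([5 1 4; 4 -1 2; 6 4 -5]) = 105
det = (+1)·(1)·(-6) + (-1)·(-3)·(-64) + (+1)·(-1)·(149) + (-1)·(-4)·(105) = 73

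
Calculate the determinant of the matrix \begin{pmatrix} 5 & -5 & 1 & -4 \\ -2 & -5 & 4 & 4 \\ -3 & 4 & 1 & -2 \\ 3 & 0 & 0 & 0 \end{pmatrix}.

The determinant is -450.

Expand along row 4 (it has 3 zeros):
  − (3) · M_41   where M_41 = det([-5 1 -4; -5 4 4; 4 1 -2]) = 150
det = (-1)·(3)·(150) = -450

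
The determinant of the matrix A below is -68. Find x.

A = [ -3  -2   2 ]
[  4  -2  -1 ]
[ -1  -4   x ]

x = -3

Expanding along the row containing x, det(A) is linear in x: det(A) = (14)·x + (-26).
Set (14)·x + (-26) = -68  ⇒  (14)·x = -42  ⇒  x = -3.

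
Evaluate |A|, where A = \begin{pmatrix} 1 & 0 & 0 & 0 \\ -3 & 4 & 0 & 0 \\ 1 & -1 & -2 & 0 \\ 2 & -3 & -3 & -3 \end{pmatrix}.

det(A) = 24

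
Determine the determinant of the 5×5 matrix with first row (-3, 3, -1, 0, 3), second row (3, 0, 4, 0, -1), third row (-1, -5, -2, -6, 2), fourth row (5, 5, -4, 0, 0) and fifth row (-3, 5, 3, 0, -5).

Expand along column 4 (it has 4 zeros):
  − (-6) · M_34   where M_34 = det([-3 3 -1 3; 3 0 4 -1; 5 5 -4 0; -3 5 3 -5]) = -1346
det = (-1)·(-6)·(-1346) = -8076

-8076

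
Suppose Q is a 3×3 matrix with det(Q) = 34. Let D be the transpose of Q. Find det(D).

det(Qᵀ) = det(Q).
det(D) = (1)·(34) = 34

34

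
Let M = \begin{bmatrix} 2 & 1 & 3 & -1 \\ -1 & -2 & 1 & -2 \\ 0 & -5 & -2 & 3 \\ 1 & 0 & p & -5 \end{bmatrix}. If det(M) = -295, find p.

p = -3

Expanding along the column containing p, det(M) is linear in p: det(M) = (34)·p + (-193).
Set (34)·p + (-193) = -295  ⇒  (34)·p = -102  ⇒  p = -3.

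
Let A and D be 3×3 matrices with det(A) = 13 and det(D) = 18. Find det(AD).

det(AD) = det(A)·det(D) = (13)·(18) = 234

234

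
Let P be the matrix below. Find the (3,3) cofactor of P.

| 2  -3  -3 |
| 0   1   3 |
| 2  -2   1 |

Delete row 3 and column 3; the remaining 2×2 submatrix is [2 -3; 0 1].
Its determinant is 2·1 − (-3)·0 = 2.
The cofactor carries sign (−1)^(3+3) = +1, so C_{3,3} = +(2) = 2.

The cofactor is 2.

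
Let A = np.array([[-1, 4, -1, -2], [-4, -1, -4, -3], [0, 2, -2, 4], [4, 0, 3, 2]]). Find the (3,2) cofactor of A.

The cofactor is 5.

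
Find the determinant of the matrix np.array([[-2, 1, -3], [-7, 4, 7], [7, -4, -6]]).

-1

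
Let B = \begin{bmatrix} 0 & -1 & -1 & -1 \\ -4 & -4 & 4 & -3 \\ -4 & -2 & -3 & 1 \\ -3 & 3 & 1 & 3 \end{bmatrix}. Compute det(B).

-91

Expand along row 1 (it has 1 zero):
  − (-1) · M_12   where M_12 = det([-4 4 -3; -4 -3 1; -3 1 3]) = 115
  + (-1) · M_13   where M_13 = det([-4 -4 -3; -4 -2 1; -3 3 3]) = 54
  − (-1) · M_14   where M_14 = det([-4 -4 4; -4 -2 -3; -3 3 1]) = -152
det = (-1)·(-1)·(115) + (+1)·(-1)·(54) + (-1)·(-1)·(-152) = -91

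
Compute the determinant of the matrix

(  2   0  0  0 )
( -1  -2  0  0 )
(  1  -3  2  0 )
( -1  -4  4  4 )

The determinant is -32.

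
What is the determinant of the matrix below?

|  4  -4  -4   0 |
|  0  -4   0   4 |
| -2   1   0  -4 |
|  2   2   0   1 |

The determinant is 0.

Expand along column 3 (it has 3 zeros):
  + (-4) · M_13   where M_13 = det([0 -4 4; -2 1 -4; 2 2 1]) = 0
det = (+1)·(-4)·(0) = 0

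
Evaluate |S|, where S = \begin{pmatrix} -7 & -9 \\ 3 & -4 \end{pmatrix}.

The determinant is 55.

det(S) = (-7)·(-4) − (-9)·3 = 28 − (-27) = 55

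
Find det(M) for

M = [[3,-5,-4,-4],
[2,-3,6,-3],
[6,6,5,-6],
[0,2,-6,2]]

|M| = -568

Expand along row 4 (it has 1 zero):
  + (2) · M_42   where M_42 = det([3 -4 -4; 2 6 -3; 6 5 -6]) = 65
  − (-6) · M_43   where M_43 = det([3 -5 -4; 2 -3 -3; 6 6 -6]) = 18
  + (2) · M_44   where M_44 = det([3 -5 -4; 2 -3 6; 6 6 5]) = -403
det = (+1)·(2)·(65) + (-1)·(-6)·(18) + (+1)·(2)·(-403) = -568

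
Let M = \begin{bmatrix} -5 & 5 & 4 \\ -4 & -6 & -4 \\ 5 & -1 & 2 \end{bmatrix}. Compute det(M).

The determinant is 156.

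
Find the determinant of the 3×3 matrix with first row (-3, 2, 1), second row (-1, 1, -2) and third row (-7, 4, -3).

The determinant is 10.

Expand along row 1:
  + (-3) · |1 -2; 4 -3| = (-3)·(-3 − (-8)) = -15
  − 2 · |-1 -2; -7 -3| = −2·(3 − 14) = 22
  + 1 · |-1 1; -7 4| = 1·(-4 − (-7)) = 3
Sum: (-15) + (22) + (3) = 10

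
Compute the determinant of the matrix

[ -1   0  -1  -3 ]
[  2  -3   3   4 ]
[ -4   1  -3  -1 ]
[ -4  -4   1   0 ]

The determinant is -55.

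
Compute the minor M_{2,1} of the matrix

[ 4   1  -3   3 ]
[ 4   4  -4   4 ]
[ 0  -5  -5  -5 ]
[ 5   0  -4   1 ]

20

Delete row 2 and column 1; the remaining 3×3 submatrix is [1 -3 3; -5 -5 -5; 0 -4 1].
Its determinant is 20.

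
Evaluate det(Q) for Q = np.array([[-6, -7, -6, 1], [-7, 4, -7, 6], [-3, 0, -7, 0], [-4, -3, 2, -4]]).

Expand along row 3 (it has 2 zeros):
  + (-3) · M_31   where M_31 = det([-7 -6 1; 4 -7 6; -3 2 -4]) = -113
  + (-7) · M_33   where M_33 = det([-6 -7 1; -7 4 6; -4 -3 -4]) = 389
det = (+1)·(-3)·(-113) + (+1)·(-7)·(389) = -2384

|Q| = -2384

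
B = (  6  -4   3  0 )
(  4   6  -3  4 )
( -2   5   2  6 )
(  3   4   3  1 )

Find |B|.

|B| = -1582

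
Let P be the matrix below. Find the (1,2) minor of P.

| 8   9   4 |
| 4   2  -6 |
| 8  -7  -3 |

Delete row 1 and column 2; the remaining 2×2 submatrix is [4 -6; 8 -3].
Its determinant is 4·(-3) − (-6)·8 = 36.

36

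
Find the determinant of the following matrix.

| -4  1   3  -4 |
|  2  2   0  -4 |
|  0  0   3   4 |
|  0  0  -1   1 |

The determinant is -70.

The matrix is block upper-triangular with a 2×2 block and a 2×2 block on the diagonal, so its determinant equals the product of the determinants of the diagonal blocks.
det of the 2×2 block = -10
det of the 2×2 block = 7
det = (-10)·(7) = -70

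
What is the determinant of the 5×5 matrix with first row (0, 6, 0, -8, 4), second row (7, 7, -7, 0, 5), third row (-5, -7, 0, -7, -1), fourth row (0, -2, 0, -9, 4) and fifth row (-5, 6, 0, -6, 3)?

The determinant is -9100.

Expand along column 3 (it has 4 zeros):
  − (-7) · M_23   where M_23 = det([0 6 -8 4; -5 -7 -7 -1; 0 -2 -9 4; -5 6 -6 3]) = -1300
det = (-1)·(-7)·(-1300) = -9100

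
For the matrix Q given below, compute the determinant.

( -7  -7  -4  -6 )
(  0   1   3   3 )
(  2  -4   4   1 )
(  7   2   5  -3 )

Expand along row 2 (it has 1 zero):
  + (1) · M_22   where M_22 = det([-7 -4 -6; 2 4 1; 7 5 -3]) = 175
  − (3) · M_23   where M_23 = det([-7 -7 -6; 2 -4 1; 7 2 -3]) = -353
  + (3) · M_24   where M_24 = det([-7 -7 -4; 2 -4 4; 7 2 5]) = -58
det = (+1)·(1)·(175) + (-1)·(3)·(-353) + (+1)·(3)·(-58) = 1060

The determinant is 1060.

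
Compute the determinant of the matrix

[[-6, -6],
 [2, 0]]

12

det = (-6)·0 − (-6)·2 = 0 − (-12) = 12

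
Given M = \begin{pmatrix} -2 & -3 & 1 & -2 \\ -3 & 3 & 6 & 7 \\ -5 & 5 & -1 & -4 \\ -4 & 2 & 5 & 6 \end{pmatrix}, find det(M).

det(M) = 313

Expand along row 1:
  + (-2) · M_11   where M_11 = det([3 6 7; 5 -1 -4; 2 5 6]) = 3
  − (-3) · M_12   where M_12 = det([-3 6 7; -5 -1 -4; -4 5 6]) = 31
  + (1) · M_13   where M_13 = det([-3 3 7; -5 5 -4; -4 2 6]) = 94
  − (-2) · M_14   where M_14 = det([-3 3 6; -5 5 -1; -4 2 5]) = 66
det = (+1)·(-2)·(3) + (-1)·(-3)·(31) + (+1)·(1)·(94) + (-1)·(-2)·(66) = 313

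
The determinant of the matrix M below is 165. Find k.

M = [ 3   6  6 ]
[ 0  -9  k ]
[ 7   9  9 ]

Expanding along the column containing k, det(M) is linear in k: det(M) = (15)·k + (135).
Set (15)·k + (135) = 165  ⇒  (15)·k = 30  ⇒  k = 2.

2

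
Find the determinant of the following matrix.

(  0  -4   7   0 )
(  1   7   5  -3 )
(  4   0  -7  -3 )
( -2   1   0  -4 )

1735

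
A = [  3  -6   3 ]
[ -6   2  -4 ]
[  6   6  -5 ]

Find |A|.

222

Expand along column 1:
  + 3 · |2 -4; 6 -5| = 3·(-10 − (-24)) = 42
  − (-6) · |-6 3; 6 -5| = −(-6)·(30 − 18) = 72
  + 6 · |-6 3; 2 -4| = 6·(24 − 6) = 108
Sum: (42) + (72) + (108) = 222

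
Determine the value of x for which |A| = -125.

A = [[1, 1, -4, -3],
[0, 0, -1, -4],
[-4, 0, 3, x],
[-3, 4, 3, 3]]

Expanding along the column containing x, det(A) is linear in x: det(A) = (-7)·x + (-160).
Set (-7)·x + (-160) = -125  ⇒  (-7)·x = 35  ⇒  x = -5.

x = -5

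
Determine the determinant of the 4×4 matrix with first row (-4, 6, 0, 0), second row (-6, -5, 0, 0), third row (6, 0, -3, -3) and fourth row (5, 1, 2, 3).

-168

The matrix is block lower-triangular with a 2×2 block and a 2×2 block on the diagonal, so its determinant equals the product of the determinants of the diagonal blocks.
det of the 2×2 block = 56
det of the 2×2 block = -3
det = (56)·(-3) = -168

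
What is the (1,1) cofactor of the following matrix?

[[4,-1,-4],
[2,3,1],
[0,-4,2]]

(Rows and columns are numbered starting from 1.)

10

Delete row 1 and column 1; the remaining 2×2 submatrix is [3 1; -4 2].
Its determinant is 3·2 − 1·(-4) = 10.
The cofactor carries sign (−1)^(1+1) = +1, so C_{1,1} = +(10) = 10.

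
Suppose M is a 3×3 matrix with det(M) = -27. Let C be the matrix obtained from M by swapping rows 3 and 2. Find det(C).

Swapping two rows multiplies the determinant by −1.
det(C) = (-1)·(-27) = 27

det(C) = 27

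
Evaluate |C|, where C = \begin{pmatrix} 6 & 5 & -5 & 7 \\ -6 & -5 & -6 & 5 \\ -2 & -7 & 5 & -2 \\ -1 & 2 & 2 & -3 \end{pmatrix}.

det(C) = -545

Expand along row 1:
  + (6) · M_11   where M_11 = det([-5 -6 5; -7 5 -2; 2 2 -3]) = 85
  − (5) · M_12   where M_12 = det([-6 -6 5; -2 5 -2; -1 2 -3]) = 95
  + (-5) · M_13   where M_13 = det([-6 -5 5; -2 -7 -2; -1 2 -3]) = -185
  − (7) · M_14   where M_14 = det([-6 -5 -6; -2 -7 5; -1 2 2]) = 215
det = (+1)·(6)·(85) + (-1)·(5)·(95) + (+1)·(-5)·(-185) + (-1)·(7)·(215) = -545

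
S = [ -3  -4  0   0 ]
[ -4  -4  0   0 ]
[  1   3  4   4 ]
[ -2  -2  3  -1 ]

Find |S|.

S is block lower-triangular with a 2×2 block and a 2×2 block on the diagonal, so its determinant equals the product of the determinants of the diagonal blocks.
det of the 2×2 block = -4
det of the 2×2 block = -16
det = (-4)·(-16) = 64

64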